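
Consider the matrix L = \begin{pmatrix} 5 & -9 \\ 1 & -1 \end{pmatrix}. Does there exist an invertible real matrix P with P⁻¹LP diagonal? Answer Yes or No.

Characteristic polynomial: p(μ) = μ^2 - 4μ + 4 = (μ - 2)^2.
μ = 2 has algebraic multiplicity 2; rank(L − 2I) = 1, so geometric multiplicity = 1.
Geometric multiplicity < algebraic multiplicity, so L is not diagonalizable.

No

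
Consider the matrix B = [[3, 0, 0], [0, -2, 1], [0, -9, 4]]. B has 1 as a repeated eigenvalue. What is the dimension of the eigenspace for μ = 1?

B − 1I = [[2, 0, 0], [0, -3, 1], [0, -9, 3]].
This matrix has rank 2, so its null space has dimension 3 − 2 = 1.

1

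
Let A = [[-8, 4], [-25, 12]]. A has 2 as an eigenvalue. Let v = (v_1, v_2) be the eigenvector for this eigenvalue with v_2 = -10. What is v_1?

A − 2I = [[-10, 4], [-25, 10]].
Solving (A − 2I)v = 0 gives the eigenspace spanned by (-4, -10).
With v_2 = -10, v = (-4, -10), so v_1 = -4.

-4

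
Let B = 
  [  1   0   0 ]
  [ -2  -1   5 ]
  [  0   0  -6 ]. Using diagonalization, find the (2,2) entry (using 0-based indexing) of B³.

Characteristic polynomial: s^3 + 6s^2 - s - 6 = (s - 1)(s + 1)(s + 6), so the eigenvalues are -6, -1, 1.
s=-6: eigenvector (0, 1, -1).
s=1: eigenvector (1, -1, 0).
s=-1: eigenvector (0, 1, 0).
P = [[0, 1, 0], [1, -1, 1], [-1, 0, 0]], D = diag(-6, 1, -1), P⁻¹ = [[0, 0, -1], [1, 0, 0], [1, 1, 1]].
B³ = P·diag(-216, 1, -1)·P⁻¹ = [[1, 0, 0], [-2, -1, 215], [0, 0, -216]].
The requested entry is -216.

-216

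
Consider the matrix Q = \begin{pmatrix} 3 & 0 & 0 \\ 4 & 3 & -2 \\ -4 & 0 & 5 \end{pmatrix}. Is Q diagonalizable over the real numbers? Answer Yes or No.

Characteristic polynomial: p(s) = s^3 - 11s^2 + 39s - 45 = (s - 5)(s - 3)^2.
s = 3 has algebraic multiplicity 2; rank(Q − 3I) = 1, so geometric multiplicity = 2.
Every eigenvalue has geometric = algebraic multiplicity, so Q is diagonalizable.

Yes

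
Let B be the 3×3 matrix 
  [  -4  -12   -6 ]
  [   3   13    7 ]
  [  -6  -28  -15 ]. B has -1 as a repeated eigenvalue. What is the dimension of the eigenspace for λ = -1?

1

B + 1I = [[-3, -12, -6], [3, 14, 7], [-6, -28, -14]].
This matrix has rank 2, so its null space has dimension 3 − 2 = 1.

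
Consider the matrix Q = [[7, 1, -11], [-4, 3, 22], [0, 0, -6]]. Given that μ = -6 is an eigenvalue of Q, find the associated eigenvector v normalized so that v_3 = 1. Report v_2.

Q + 6I = [[13, 1, -11], [-4, 9, 22], [0, 0, 0]].
Solving (Q + 6I)v = 0 gives the eigenspace spanned by (1, -2, 1).
With v_3 = 1, v = (1, -2, 1), so v_2 = -2.

-2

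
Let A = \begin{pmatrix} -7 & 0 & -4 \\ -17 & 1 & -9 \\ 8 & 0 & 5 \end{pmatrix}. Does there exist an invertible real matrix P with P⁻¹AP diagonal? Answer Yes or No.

Characteristic polynomial: p(s) = s^3 + s^2 - 5s + 3 = (s - 1)^2(s + 3).
s = 1 has algebraic multiplicity 2; rank(A − 1I) = 2, so geometric multiplicity = 1.
Geometric multiplicity < algebraic multiplicity, so A is not diagonalizable.

No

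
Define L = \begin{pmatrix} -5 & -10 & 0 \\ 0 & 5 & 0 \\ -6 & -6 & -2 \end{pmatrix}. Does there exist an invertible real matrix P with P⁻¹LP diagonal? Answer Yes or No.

Characteristic polynomial: p(λ) = λ^3 + 2λ^2 - 25λ - 50 = (λ - 5)(λ + 2)(λ + 5).
All 3 eigenvalues are distinct, so L is diagonalizable.

Yes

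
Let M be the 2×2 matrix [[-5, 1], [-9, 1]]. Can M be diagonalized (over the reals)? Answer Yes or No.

No

Characteristic polynomial: p(r) = r^2 + 4r + 4 = (r + 2)^2.
r = -2 has algebraic multiplicity 2; rank(M + 2I) = 1, so geometric multiplicity = 1.
Geometric multiplicity < algebraic multiplicity, so M is not diagonalizable.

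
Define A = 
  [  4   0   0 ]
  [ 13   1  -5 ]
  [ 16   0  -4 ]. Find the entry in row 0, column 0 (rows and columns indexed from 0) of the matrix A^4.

Characteristic polynomial: λ^3 - λ^2 - 16λ + 16 = (λ - 4)(λ - 1)(λ + 4), so the eigenvalues are -4, 1, 4.
λ=4: eigenvector (1, 1, 2).
λ=-4: eigenvector (0, 1, 1).
λ=1: eigenvector (0, 1, 0).
P = [[1, 0, 0], [1, 1, 1], [2, 1, 0]], D = diag(4, -4, 1), P⁻¹ = [[1, 0, 0], [-2, 0, 1], [1, 1, -1]].
A⁴ = P·diag(256, 256, 1)·P⁻¹ = [[256, 0, 0], [-255, 1, 255], [0, 0, 256]].
The requested entry is 256.

256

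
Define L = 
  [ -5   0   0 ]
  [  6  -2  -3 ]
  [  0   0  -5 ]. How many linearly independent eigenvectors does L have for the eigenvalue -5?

L + 5I = [[0, 0, 0], [6, 3, -3], [0, 0, 0]].
This matrix has rank 1, so its null space has dimension 3 − 1 = 2.

2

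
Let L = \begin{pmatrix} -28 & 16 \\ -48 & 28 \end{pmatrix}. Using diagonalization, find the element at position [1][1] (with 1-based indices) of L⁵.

-7168

Characteristic polynomial: μ^2 - 16 = (μ - 4)(μ + 4), so the eigenvalues are -4, 4.
μ=-4: eigenvector (-2, -3).
μ=4: eigenvector (1, 2).
P = [[-2, 1], [-3, 2]], D = diag(-4, 4), P⁻¹ = [[-2, 1], [-3, 2]].
L⁵ = P·diag(-1024, 1024)·P⁻¹ = [[-7168, 4096], [-12288, 7168]].
The requested entry is -7168.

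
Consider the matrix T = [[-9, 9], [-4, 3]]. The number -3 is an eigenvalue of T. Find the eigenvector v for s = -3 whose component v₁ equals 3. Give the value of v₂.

2

T + 3I = [[-6, 9], [-4, 6]].
Solving (T + 3I)v = 0 gives the eigenspace spanned by (3, 2).
With v₁ = 3, v = (3, 2), so v₂ = 2.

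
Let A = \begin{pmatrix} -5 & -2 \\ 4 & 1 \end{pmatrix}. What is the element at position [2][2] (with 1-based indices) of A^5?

241

Characteristic polynomial: λ^2 + 4λ + 3 = (λ + 1)(λ + 3), so the eigenvalues are -3, -1.
λ=-1: eigenvector (-1, 2).
λ=-3: eigenvector (-1, 1).
P = [[-1, -1], [2, 1]], D = diag(-1, -3), P⁻¹ = [[1, 1], [-2, -1]].
A⁵ = P·diag(-1, -243)·P⁻¹ = [[-485, -242], [484, 241]].
The requested entry is 241.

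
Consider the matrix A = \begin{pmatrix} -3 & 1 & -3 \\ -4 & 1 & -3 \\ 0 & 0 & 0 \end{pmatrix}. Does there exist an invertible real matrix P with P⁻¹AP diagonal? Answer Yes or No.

No

Characteristic polynomial: p(t) = t^3 + 2t^2 + t = t(t + 1)^2.
t = -1 has algebraic multiplicity 2; rank(A + 1I) = 2, so geometric multiplicity = 1.
Geometric multiplicity < algebraic multiplicity, so A is not diagonalizable.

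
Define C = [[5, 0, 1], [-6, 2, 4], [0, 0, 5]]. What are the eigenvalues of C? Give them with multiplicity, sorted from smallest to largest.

Characteristic polynomial: p(λ) = λ^3 - 12λ^2 + 45λ - 50 = (λ - 5)^2(λ - 2).
Roots (with multiplicity): 2, 5, 5.

2, 5, 5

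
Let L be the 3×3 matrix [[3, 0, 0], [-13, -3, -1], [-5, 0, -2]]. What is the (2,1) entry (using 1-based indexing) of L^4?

Characteristic polynomial: μ^3 + 2μ^2 - 9μ - 18 = (μ - 3)(μ + 2)(μ + 3), so the eigenvalues are -3, -2, 3.
μ=3: eigenvector (1, -2, -1).
μ=-3: eigenvector (0, 1, 0).
μ=-2: eigenvector (0, -1, 1).
P = [[1, 0, 0], [-2, 1, -1], [-1, 0, 1]], D = diag(3, -3, -2), P⁻¹ = [[1, 0, 0], [3, 1, 1], [1, 0, 1]].
L⁴ = P·diag(81, 81, 16)·P⁻¹ = [[81, 0, 0], [65, 81, 65], [-65, 0, 16]].
The requested entry is 65.

65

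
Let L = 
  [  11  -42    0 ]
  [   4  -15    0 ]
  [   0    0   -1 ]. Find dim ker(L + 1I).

2

L + 1I = [[12, -42, 0], [4, -14, 0], [0, 0, 0]].
This matrix has rank 1, so its null space has dimension 3 − 1 = 2.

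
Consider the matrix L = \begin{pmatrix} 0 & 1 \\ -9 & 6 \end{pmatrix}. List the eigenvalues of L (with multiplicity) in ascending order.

3, 3

Characteristic polynomial: p(t) = t^2 - 6t + 9 = (t - 3)^2.
Roots (with multiplicity): 3, 3.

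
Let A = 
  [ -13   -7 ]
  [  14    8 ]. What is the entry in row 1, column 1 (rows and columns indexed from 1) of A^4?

2591

Characteristic polynomial: t^2 + 5t - 6 = (t - 1)(t + 6), so the eigenvalues are -6, 1.
t=-6: eigenvector (1, -1).
t=1: eigenvector (-1, 2).
P = [[1, -1], [-1, 2]], D = diag(-6, 1), P⁻¹ = [[2, 1], [1, 1]].
A⁴ = P·diag(1296, 1)·P⁻¹ = [[2591, 1295], [-2590, -1294]].
The requested entry is 2591.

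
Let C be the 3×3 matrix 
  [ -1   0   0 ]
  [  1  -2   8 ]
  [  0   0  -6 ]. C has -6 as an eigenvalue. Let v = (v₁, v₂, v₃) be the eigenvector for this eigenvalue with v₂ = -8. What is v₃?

4

C + 6I = [[5, 0, 0], [1, 4, 8], [0, 0, 0]].
Solving (C + 6I)v = 0 gives the eigenspace spanned by (0, -8, 4).
With v₂ = -8, v = (0, -8, 4), so v₃ = 4.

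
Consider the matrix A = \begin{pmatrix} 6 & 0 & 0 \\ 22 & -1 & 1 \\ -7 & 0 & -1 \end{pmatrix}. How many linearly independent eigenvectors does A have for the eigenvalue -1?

1

A + 1I = [[7, 0, 0], [22, 0, 1], [-7, 0, 0]].
This matrix has rank 2, so its null space has dimension 3 − 2 = 1.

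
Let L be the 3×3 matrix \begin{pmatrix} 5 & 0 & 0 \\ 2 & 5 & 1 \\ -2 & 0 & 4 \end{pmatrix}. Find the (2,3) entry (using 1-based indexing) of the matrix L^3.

Characteristic polynomial: r^3 - 14r^2 + 65r - 100 = (r - 5)^2(r - 4), so the eigenvalues are 4, 5, 5.
r=5: eigenvector (1, 2, -2).
r=4: eigenvector (0, -1, 1).
r=5: eigenvector (0, 1, 0).
P = [[1, 0, 0], [2, -1, 1], [-2, 1, 0]], D = diag(5, 4, 5), P⁻¹ = [[1, 0, 0], [2, 0, 1], [0, 1, 1]].
L³ = P·diag(125, 64, 125)·P⁻¹ = [[125, 0, 0], [122, 125, 61], [-122, 0, 64]].
The requested entry is 61.

61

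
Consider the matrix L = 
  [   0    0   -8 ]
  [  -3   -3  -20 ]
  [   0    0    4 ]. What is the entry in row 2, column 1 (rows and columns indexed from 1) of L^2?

Characteristic polynomial: μ^3 - μ^2 - 12μ = μ(μ - 4)(μ + 3), so the eigenvalues are -3, 0, 4.
μ=-3: eigenvector (0, 1, 0).
μ=0: eigenvector (1, -1, 0).
μ=4: eigenvector (-2, -2, 1).
P = [[0, 1, -2], [1, -1, -2], [0, 0, 1]], D = diag(-3, 0, 4), P⁻¹ = [[1, 1, 4], [1, 0, 2], [0, 0, 1]].
L² = P·diag(9, 0, 16)·P⁻¹ = [[0, 0, -32], [9, 9, 4], [0, 0, 16]].
The requested entry is 9.

9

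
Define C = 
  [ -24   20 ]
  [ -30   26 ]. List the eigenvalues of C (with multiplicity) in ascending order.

Characteristic polynomial: p(s) = s^2 - 2s - 24 = (s - 6)(s + 4).
Roots (with multiplicity): -4, 6.

-4, 6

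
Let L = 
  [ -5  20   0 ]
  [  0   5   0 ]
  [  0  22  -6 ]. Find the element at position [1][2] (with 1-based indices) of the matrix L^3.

500

Characteristic polynomial: λ^3 + 6λ^2 - 25λ - 150 = (λ - 5)(λ + 5)(λ + 6), so the eigenvalues are -6, -5, 5.
λ=-5: eigenvector (1, 0, 0).
λ=-6: eigenvector (0, 0, 1).
λ=5: eigenvector (2, 1, 2).
P = [[1, 0, 2], [0, 0, 1], [0, 1, 2]], D = diag(-5, -6, 5), P⁻¹ = [[1, -2, 0], [0, -2, 1], [0, 1, 0]].
L³ = P·diag(-125, -216, 125)·P⁻¹ = [[-125, 500, 0], [0, 125, 0], [0, 682, -216]].
The requested entry is 500.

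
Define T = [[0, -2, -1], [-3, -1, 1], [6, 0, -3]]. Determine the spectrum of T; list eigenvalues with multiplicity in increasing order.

Characteristic polynomial: p(λ) = λ^3 + 4λ^2 + 3λ = λ(λ + 1)(λ + 3).
Roots (with multiplicity): -3, -1, 0.

-3, -1, 0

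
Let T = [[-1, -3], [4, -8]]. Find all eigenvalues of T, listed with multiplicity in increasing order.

-5, -4

Characteristic polynomial: p(μ) = μ^2 + 9μ + 20 = (μ + 4)(μ + 5).
Roots (with multiplicity): -5, -4.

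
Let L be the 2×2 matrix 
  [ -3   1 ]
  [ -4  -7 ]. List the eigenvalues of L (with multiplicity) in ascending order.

Characteristic polynomial: p(t) = t^2 + 10t + 25 = (t + 5)^2.
Roots (with multiplicity): -5, -5.

-5, -5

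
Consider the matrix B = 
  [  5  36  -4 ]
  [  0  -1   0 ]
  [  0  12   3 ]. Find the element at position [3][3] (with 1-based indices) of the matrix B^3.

Characteristic polynomial: λ^3 - 7λ^2 + 7λ + 15 = (λ - 5)(λ - 3)(λ + 1), so the eigenvalues are -1, 3, 5.
λ=5: eigenvector (1, 0, 0).
λ=-1: eigenvector (-8, 1, -3).
λ=3: eigenvector (2, 0, 1).
P = [[1, -8, 2], [0, 1, 0], [0, -3, 1]], D = diag(5, -1, 3), P⁻¹ = [[1, 2, -2], [0, 1, 0], [0, 3, 1]].
B³ = P·diag(125, -1, 27)·P⁻¹ = [[125, 420, -196], [0, -1, 0], [0, 84, 27]].
The requested entry is 27.

27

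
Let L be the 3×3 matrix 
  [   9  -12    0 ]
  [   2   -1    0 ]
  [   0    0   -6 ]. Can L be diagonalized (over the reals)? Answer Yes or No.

Yes

Characteristic polynomial: p(t) = t^3 - 2t^2 - 33t + 90 = (t - 5)(t - 3)(t + 6).
All 3 eigenvalues are distinct, so L is diagonalizable.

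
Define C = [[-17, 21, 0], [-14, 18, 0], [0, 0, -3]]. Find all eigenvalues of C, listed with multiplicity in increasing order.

-3, -3, 4

Characteristic polynomial: p(λ) = λ^3 + 2λ^2 - 15λ - 36 = (λ - 4)(λ + 3)^2.
Roots (with multiplicity): -3, -3, 4.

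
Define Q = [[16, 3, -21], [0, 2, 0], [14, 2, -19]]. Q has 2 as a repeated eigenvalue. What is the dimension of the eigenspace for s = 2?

1

Q − 2I = [[14, 3, -21], [0, 0, 0], [14, 2, -21]].
This matrix has rank 2, so its null space has dimension 3 − 2 = 1.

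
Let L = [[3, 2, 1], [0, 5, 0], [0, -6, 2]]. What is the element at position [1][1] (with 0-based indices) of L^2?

Characteristic polynomial: μ^3 - 10μ^2 + 31μ - 30 = (μ - 5)(μ - 3)(μ - 2), so the eigenvalues are 2, 3, 5.
μ=3: eigenvector (1, 0, 0).
μ=5: eigenvector (0, 1, -2).
μ=2: eigenvector (-1, 0, 1).
P = [[1, 0, -1], [0, 1, 0], [0, -2, 1]], D = diag(3, 5, 2), P⁻¹ = [[1, 2, 1], [0, 1, 0], [0, 2, 1]].
L² = P·diag(9, 25, 4)·P⁻¹ = [[9, 10, 5], [0, 25, 0], [0, -42, 4]].
The requested entry is 25.

25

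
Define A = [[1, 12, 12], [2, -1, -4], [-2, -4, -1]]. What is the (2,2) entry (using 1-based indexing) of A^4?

Characteristic polynomial: s^3 + s^2 - 17s + 15 = (s - 3)(s - 1)(s + 5), so the eigenvalues are -5, 1, 3.
s=3: eigenvector (0, 1, -1).
s=1: eigenvector (1, -1, 1).
s=-5: eigenvector (-2, 1, 0).
P = [[0, 1, -2], [1, -1, 1], [-1, 1, 0]], D = diag(3, 1, -5), P⁻¹ = [[1, 2, 1], [1, 2, 2], [0, 1, 1]].
A⁴ = P·diag(81, 1, 625)·P⁻¹ = [[1, -1248, -1248], [80, 785, 704], [-80, -160, -79]].
The requested entry is 785.

785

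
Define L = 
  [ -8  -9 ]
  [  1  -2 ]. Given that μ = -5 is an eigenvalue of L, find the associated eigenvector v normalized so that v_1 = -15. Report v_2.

5

L + 5I = [[-3, -9], [1, 3]].
Solving (L + 5I)v = 0 gives the eigenspace spanned by (-15, 5).
With v_1 = -15, v = (-15, 5), so v_2 = 5.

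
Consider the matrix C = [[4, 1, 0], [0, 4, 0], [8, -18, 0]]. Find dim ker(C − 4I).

1

C − 4I = [[0, 1, 0], [0, 0, 0], [8, -18, -4]].
This matrix has rank 2, so its null space has dimension 3 − 2 = 1.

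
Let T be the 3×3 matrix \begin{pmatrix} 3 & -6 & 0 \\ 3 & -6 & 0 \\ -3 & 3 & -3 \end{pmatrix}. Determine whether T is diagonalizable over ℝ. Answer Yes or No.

Yes

Characteristic polynomial: p(λ) = λ^3 + 6λ^2 + 9λ = λ(λ + 3)^2.
λ = -3 has algebraic multiplicity 2; rank(T + 3I) = 1, so geometric multiplicity = 2.
Every eigenvalue has geometric = algebraic multiplicity, so T is diagonalizable.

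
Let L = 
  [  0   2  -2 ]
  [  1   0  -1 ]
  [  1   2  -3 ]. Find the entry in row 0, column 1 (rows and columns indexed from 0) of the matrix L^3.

8

Characteristic polynomial: λ^3 + 3λ^2 + 2λ = λ(λ + 1)(λ + 2), so the eigenvalues are -2, -1, 0.
λ=-1: eigenvector (0, -1, -1).
λ=0: eigenvector (1, 1, 1).
λ=-2: eigenvector (1, 0, 1).
P = [[0, 1, 1], [-1, 1, 0], [-1, 1, 1]], D = diag(-1, 0, -2), P⁻¹ = [[1, 0, -1], [1, 1, -1], [0, -1, 1]].
L³ = P·diag(-1, 0, -8)·P⁻¹ = [[0, 8, -8], [1, 0, -1], [1, 8, -9]].
The requested entry is 8.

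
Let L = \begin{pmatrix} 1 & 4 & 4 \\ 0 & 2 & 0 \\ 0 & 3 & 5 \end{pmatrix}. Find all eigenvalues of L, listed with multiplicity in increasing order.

1, 2, 5

Characteristic polynomial: p(s) = s^3 - 8s^2 + 17s - 10 = (s - 5)(s - 2)(s - 1).
Roots (with multiplicity): 1, 2, 5.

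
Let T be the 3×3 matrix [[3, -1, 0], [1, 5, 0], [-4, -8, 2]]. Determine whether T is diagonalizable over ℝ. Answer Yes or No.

Characteristic polynomial: p(μ) = μ^3 - 10μ^2 + 32μ - 32 = (μ - 4)^2(μ - 2).
μ = 4 has algebraic multiplicity 2; rank(T − 4I) = 2, so geometric multiplicity = 1.
Geometric multiplicity < algebraic multiplicity, so T is not diagonalizable.

No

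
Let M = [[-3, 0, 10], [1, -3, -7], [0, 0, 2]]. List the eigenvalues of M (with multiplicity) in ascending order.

-3, -3, 2

Characteristic polynomial: p(r) = r^3 + 4r^2 - 3r - 18 = (r - 2)(r + 3)^2.
Roots (with multiplicity): -3, -3, 2.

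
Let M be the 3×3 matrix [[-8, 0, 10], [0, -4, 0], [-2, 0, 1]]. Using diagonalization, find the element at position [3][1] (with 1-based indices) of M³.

-74

Characteristic polynomial: μ^3 + 11μ^2 + 40μ + 48 = (μ + 3)(μ + 4)^2, so the eigenvalues are -4, -4, -3.
μ=-4: eigenvector (0, 1, 0).
μ=-4: eigenvector (5, 0, 2).
μ=-3: eigenvector (2, 0, 1).
P = [[0, 5, 2], [1, 0, 0], [0, 2, 1]], D = diag(-4, -4, -3), P⁻¹ = [[0, 1, 0], [1, 0, -2], [-2, 0, 5]].
M³ = P·diag(-64, -64, -27)·P⁻¹ = [[-212, 0, 370], [0, -64, 0], [-74, 0, 121]].
The requested entry is -74.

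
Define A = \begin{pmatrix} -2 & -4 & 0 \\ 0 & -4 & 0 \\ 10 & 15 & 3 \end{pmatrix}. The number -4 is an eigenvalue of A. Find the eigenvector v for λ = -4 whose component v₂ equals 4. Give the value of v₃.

-20

A + 4I = [[2, -4, 0], [0, 0, 0], [10, 15, 7]].
Solving (A + 4I)v = 0 gives the eigenspace spanned by (8, 4, -20).
With v₂ = 4, v = (8, 4, -20), so v₃ = -20.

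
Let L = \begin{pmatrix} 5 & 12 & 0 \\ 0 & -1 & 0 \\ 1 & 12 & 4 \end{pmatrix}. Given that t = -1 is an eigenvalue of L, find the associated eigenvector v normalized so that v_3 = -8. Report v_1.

-8

L + 1I = [[6, 12, 0], [0, 0, 0], [1, 12, 5]].
Solving (L + 1I)v = 0 gives the eigenspace spanned by (-8, 4, -8).
With v_3 = -8, v = (-8, 4, -8), so v_1 = -8.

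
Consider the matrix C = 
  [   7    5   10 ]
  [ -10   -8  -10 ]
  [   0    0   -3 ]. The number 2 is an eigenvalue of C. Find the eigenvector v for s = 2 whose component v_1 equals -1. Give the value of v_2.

C − 2I = [[5, 5, 10], [-10, -10, -10], [0, 0, -5]].
Solving (C − 2I)v = 0 gives the eigenspace spanned by (-1, 1, 0).
With v_1 = -1, v = (-1, 1, 0), so v_2 = 1.

1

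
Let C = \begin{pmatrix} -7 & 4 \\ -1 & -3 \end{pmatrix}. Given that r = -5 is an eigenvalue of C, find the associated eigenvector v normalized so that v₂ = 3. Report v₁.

C + 5I = [[-2, 4], [-1, 2]].
Solving (C + 5I)v = 0 gives the eigenspace spanned by (6, 3).
With v₂ = 3, v = (6, 3), so v₁ = 6.

6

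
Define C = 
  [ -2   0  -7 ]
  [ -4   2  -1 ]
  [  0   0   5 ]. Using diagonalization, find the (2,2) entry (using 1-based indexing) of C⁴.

Characteristic polynomial: s^3 - 5s^2 - 4s + 20 = (s - 5)(s - 2)(s + 2), so the eigenvalues are -2, 2, 5.
s=2: eigenvector (0, 1, 0).
s=-2: eigenvector (1, 1, 0).
s=5: eigenvector (-1, 1, 1).
P = [[0, 1, -1], [1, 1, 1], [0, 0, 1]], D = diag(2, -2, 5), P⁻¹ = [[-1, 1, -2], [1, 0, 1], [0, 0, 1]].
C⁴ = P·diag(16, 16, 625)·P⁻¹ = [[16, 0, -609], [0, 16, 609], [0, 0, 625]].
The requested entry is 16.

16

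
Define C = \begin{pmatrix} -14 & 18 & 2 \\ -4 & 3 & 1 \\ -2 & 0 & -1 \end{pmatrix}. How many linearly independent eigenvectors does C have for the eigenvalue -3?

C + 3I = [[-11, 18, 2], [-4, 6, 1], [-2, 0, 2]].
This matrix has rank 2, so its null space has dimension 3 − 2 = 1.

1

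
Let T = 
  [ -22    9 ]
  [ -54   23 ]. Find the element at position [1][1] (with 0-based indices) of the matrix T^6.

Characteristic polynomial: r^2 - r - 20 = (r - 5)(r + 4), so the eigenvalues are -4, 5.
r=-4: eigenvector (1, 2).
r=5: eigenvector (1, 3).
P = [[1, 1], [2, 3]], D = diag(-4, 5), P⁻¹ = [[3, -1], [-2, 1]].
T⁶ = P·diag(4096, 15625)·P⁻¹ = [[-18962, 11529], [-69174, 38683]].
The requested entry is 38683.

38683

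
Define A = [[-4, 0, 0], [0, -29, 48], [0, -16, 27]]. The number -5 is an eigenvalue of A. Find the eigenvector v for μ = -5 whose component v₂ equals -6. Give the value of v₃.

-3

A + 5I = [[1, 0, 0], [0, -24, 48], [0, -16, 32]].
Solving (A + 5I)v = 0 gives the eigenspace spanned by (0, -6, -3).
With v₂ = -6, v = (0, -6, -3), so v₃ = -3.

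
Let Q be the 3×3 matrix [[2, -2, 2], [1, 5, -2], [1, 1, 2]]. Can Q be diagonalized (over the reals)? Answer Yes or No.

Characteristic polynomial: p(s) = s^3 - 9s^2 + 26s - 24 = (s - 4)(s - 3)(s - 2).
All 3 eigenvalues are distinct, so Q is diagonalizable.

Yes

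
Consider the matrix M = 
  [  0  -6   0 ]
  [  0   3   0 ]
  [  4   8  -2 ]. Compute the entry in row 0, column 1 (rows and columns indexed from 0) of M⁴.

Characteristic polynomial: μ^3 - μ^2 - 6μ = μ(μ - 3)(μ + 2), so the eigenvalues are -2, 0, 3.
μ=0: eigenvector (1, 0, 2).
μ=3: eigenvector (-2, 1, 0).
μ=-2: eigenvector (0, 0, 1).
P = [[1, -2, 0], [0, 1, 0], [2, 0, 1]], D = diag(0, 3, -2), P⁻¹ = [[1, 2, 0], [0, 1, 0], [-2, -4, 1]].
M⁴ = P·diag(0, 81, 16)·P⁻¹ = [[0, -162, 0], [0, 81, 0], [-32, -64, 16]].
The requested entry is -162.

-162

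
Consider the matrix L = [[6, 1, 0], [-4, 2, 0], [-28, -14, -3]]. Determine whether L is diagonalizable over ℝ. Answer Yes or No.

Characteristic polynomial: p(s) = s^3 - 5s^2 - 8s + 48 = (s - 4)^2(s + 3).
s = 4 has algebraic multiplicity 2; rank(L − 4I) = 2, so geometric multiplicity = 1.
Geometric multiplicity < algebraic multiplicity, so L is not diagonalizable.

No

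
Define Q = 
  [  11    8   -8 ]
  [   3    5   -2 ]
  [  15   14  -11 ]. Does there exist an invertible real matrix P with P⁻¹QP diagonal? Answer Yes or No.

No

Characteristic polynomial: p(r) = r^3 - 5r^2 + 3r + 9 = (r - 3)^2(r + 1).
r = 3 has algebraic multiplicity 2; rank(Q − 3I) = 2, so geometric multiplicity = 1.
Geometric multiplicity < algebraic multiplicity, so Q is not diagonalizable.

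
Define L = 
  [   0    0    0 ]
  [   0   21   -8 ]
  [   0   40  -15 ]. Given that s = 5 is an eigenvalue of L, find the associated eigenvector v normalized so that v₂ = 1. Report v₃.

2

L − 5I = [[-5, 0, 0], [0, 16, -8], [0, 40, -20]].
Solving (L − 5I)v = 0 gives the eigenspace spanned by (0, 1, 2).
With v₂ = 1, v = (0, 1, 2), so v₃ = 2.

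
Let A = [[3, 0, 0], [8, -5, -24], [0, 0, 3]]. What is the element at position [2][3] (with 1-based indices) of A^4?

1632

Characteristic polynomial: t^3 - t^2 - 21t + 45 = (t - 3)^2(t + 5), so the eigenvalues are -5, 3, 3.
t=3: eigenvector (1, 1, 0).
t=-5: eigenvector (0, 1, 0).
t=3: eigenvector (2, -1, 1).
P = [[1, 0, 2], [1, 1, -1], [0, 0, 1]], D = diag(3, -5, 3), P⁻¹ = [[1, 0, -2], [-1, 1, 3], [0, 0, 1]].
A⁴ = P·diag(81, 625, 81)·P⁻¹ = [[81, 0, 0], [-544, 625, 1632], [0, 0, 81]].
The requested entry is 1632.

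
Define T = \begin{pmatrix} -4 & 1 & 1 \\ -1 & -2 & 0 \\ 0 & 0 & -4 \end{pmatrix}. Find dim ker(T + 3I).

T + 3I = [[-1, 1, 1], [-1, 1, 0], [0, 0, -1]].
This matrix has rank 2, so its null space has dimension 3 − 2 = 1.

1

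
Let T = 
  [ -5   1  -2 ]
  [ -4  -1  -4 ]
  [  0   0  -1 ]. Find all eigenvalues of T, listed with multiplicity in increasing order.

Characteristic polynomial: p(λ) = λ^3 + 7λ^2 + 15λ + 9 = (λ + 1)(λ + 3)^2.
Roots (with multiplicity): -3, -3, -1.

-3, -3, -1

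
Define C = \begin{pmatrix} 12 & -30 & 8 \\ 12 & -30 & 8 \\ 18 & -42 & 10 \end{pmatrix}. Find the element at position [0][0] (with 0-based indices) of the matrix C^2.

-72

Characteristic polynomial: μ^3 + 8μ^2 + 12μ = μ(μ + 2)(μ + 6), so the eigenvalues are -6, -2, 0.
μ=0: eigenvector (3, 2, 3).
μ=-2: eigenvector (1, 1, 2).
μ=-6: eigenvector (-2, -2, -3).
P = [[3, 1, -2], [2, 1, -2], [3, 2, -3]], D = diag(0, -2, -6), P⁻¹ = [[1, -1, 0], [0, -3, 2], [1, -3, 1]].
C² = P·diag(0, 4, 36)·P⁻¹ = [[-72, 204, -64], [-72, 204, -64], [-108, 300, -92]].
The requested entry is -72.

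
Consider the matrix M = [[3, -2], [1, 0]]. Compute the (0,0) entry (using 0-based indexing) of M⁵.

Characteristic polynomial: r^2 - 3r + 2 = (r - 2)(r - 1), so the eigenvalues are 1, 2.
r=1: eigenvector (-1, -1).
r=2: eigenvector (2, 1).
P = [[-1, 2], [-1, 1]], D = diag(1, 2), P⁻¹ = [[1, -2], [1, -1]].
M⁵ = P·diag(1, 32)·P⁻¹ = [[63, -62], [31, -30]].
The requested entry is 63.

63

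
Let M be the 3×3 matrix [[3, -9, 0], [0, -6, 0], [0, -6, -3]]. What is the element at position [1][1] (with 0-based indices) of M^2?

Characteristic polynomial: s^3 + 6s^2 - 9s - 54 = (s - 3)(s + 3)(s + 6), so the eigenvalues are -6, -3, 3.
s=-6: eigenvector (1, 1, 2).
s=3: eigenvector (1, 0, 0).
s=-3: eigenvector (0, 0, 1).
P = [[1, 1, 0], [1, 0, 0], [2, 0, 1]], D = diag(-6, 3, -3), P⁻¹ = [[0, 1, 0], [1, -1, 0], [0, -2, 1]].
M² = P·diag(36, 9, 9)·P⁻¹ = [[9, 27, 0], [0, 36, 0], [0, 54, 9]].
The requested entry is 36.

36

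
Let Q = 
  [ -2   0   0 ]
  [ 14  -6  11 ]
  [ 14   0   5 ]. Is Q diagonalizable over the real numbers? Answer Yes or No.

Yes

Characteristic polynomial: p(λ) = λ^3 + 3λ^2 - 28λ - 60 = (λ - 5)(λ + 2)(λ + 6).
All 3 eigenvalues are distinct, so Q is diagonalizable.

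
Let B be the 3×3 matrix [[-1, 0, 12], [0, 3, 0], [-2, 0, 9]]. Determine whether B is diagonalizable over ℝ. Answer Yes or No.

Characteristic polynomial: p(t) = t^3 - 11t^2 + 39t - 45 = (t - 5)(t - 3)^2.
t = 3 has algebraic multiplicity 2; rank(B − 3I) = 1, so geometric multiplicity = 2.
Every eigenvalue has geometric = algebraic multiplicity, so B is diagonalizable.

Yes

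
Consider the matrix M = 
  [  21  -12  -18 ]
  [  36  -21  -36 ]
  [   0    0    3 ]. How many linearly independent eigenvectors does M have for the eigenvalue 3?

M − 3I = [[18, -12, -18], [36, -24, -36], [0, 0, 0]].
This matrix has rank 1, so its null space has dimension 3 − 1 = 2.

2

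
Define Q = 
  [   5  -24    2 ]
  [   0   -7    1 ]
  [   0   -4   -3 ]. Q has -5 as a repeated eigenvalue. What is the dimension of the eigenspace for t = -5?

Q + 5I = [[10, -24, 2], [0, -2, 1], [0, -4, 2]].
This matrix has rank 2, so its null space has dimension 3 − 2 = 1.

1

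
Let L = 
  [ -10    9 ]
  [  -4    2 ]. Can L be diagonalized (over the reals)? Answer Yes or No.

No

Characteristic polynomial: p(r) = r^2 + 8r + 16 = (r + 4)^2.
r = -4 has algebraic multiplicity 2; rank(L + 4I) = 1, so geometric multiplicity = 1.
Geometric multiplicity < algebraic multiplicity, so L is not diagonalizable.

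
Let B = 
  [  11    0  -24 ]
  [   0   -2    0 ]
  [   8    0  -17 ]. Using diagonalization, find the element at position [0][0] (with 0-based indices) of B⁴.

Characteristic polynomial: λ^3 + 8λ^2 + 17λ + 10 = (λ + 1)(λ + 2)(λ + 5), so the eigenvalues are -5, -2, -1.
λ=-5: eigenvector (-3, 0, -2).
λ=-2: eigenvector (0, 1, 0).
λ=-1: eigenvector (2, 0, 1).
P = [[-3, 0, 2], [0, 1, 0], [-2, 0, 1]], D = diag(-5, -2, -1), P⁻¹ = [[1, 0, -2], [0, 1, 0], [2, 0, -3]].
B⁴ = P·diag(625, 16, 1)·P⁻¹ = [[-1871, 0, 3744], [0, 16, 0], [-1248, 0, 2497]].
The requested entry is -1871.

-1871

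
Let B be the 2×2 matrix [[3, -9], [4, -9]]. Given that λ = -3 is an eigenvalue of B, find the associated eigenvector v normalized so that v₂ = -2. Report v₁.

B + 3I = [[6, -9], [4, -6]].
Solving (B + 3I)v = 0 gives the eigenspace spanned by (-3, -2).
With v₂ = -2, v = (-3, -2), so v₁ = -3.

-3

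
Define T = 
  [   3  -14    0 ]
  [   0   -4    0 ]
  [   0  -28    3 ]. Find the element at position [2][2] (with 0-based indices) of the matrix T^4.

Characteristic polynomial: λ^3 - 2λ^2 - 15λ + 36 = (λ - 3)^2(λ + 4), so the eigenvalues are -4, 3, 3.
λ=3: eigenvector (0, 0, 1).
λ=-4: eigenvector (2, 1, 4).
λ=3: eigenvector (1, 0, 2).
P = [[0, 2, 1], [0, 1, 0], [1, 4, 2]], D = diag(3, -4, 3), P⁻¹ = [[-2, 0, 1], [0, 1, 0], [1, -2, 0]].
T⁴ = P·diag(81, 256, 81)·P⁻¹ = [[81, 350, 0], [0, 256, 0], [0, 700, 81]].
The requested entry is 81.

81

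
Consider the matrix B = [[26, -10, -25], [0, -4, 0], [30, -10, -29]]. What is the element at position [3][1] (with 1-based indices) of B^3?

Characteristic polynomial: t^3 + 7t^2 + 8t - 16 = (t - 1)(t + 4)^2, so the eigenvalues are -4, -4, 1.
t=-4: eigenvector (2, 1, 2).
t=1: eigenvector (1, 0, 1).
t=-4: eigenvector (1, -2, 2).
P = [[2, 1, 1], [1, 0, -2], [2, 1, 2]], D = diag(-4, 1, -4), P⁻¹ = [[-2, 1, 2], [6, -2, -5], [-1, 0, 1]].
B³ = P·diag(-64, 1, -64)·P⁻¹ = [[326, -130, -325], [0, -64, 0], [390, -130, -389]].
The requested entry is 390.

390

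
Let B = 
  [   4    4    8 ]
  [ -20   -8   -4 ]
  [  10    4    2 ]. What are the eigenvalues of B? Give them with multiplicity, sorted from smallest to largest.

Characteristic polynomial: p(t) = t^3 + 2t^2 - 24t = t(t - 4)(t + 6).
Roots (with multiplicity): -6, 0, 4.

-6, 0, 4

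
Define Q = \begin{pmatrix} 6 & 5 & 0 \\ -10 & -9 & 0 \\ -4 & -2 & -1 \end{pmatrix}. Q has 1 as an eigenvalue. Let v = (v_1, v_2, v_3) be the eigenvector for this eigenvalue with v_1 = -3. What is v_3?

Q − 1I = [[5, 5, 0], [-10, -10, 0], [-4, -2, -2]].
Solving (Q − 1I)v = 0 gives the eigenspace spanned by (-3, 3, 3).
With v_1 = -3, v = (-3, 3, 3), so v_3 = 3.

3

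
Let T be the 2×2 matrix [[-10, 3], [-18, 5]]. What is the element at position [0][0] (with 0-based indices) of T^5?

Characteristic polynomial: μ^2 + 5μ + 4 = (μ + 1)(μ + 4), so the eigenvalues are -4, -1.
μ=-4: eigenvector (1, 2).
μ=-1: eigenvector (1, 3).
P = [[1, 1], [2, 3]], D = diag(-4, -1), P⁻¹ = [[3, -1], [-2, 1]].
T⁵ = P·diag(-1024, -1)·P⁻¹ = [[-3070, 1023], [-6138, 2045]].
The requested entry is -3070.

-3070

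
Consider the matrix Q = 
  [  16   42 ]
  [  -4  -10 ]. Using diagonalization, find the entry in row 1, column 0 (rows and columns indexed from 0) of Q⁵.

-1984

Characteristic polynomial: t^2 - 6t + 8 = (t - 4)(t - 2), so the eigenvalues are 2, 4.
t=4: eigenvector (7, -2).
t=2: eigenvector (-3, 1).
P = [[7, -3], [-2, 1]], D = diag(4, 2), P⁻¹ = [[1, 3], [2, 7]].
Q⁵ = P·diag(1024, 32)·P⁻¹ = [[6976, 20832], [-1984, -5920]].
The requested entry is -1984.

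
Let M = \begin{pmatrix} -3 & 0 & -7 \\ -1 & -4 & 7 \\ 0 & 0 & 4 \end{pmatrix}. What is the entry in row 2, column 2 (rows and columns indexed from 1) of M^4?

Characteristic polynomial: r^3 + 3r^2 - 16r - 48 = (r - 4)(r + 3)(r + 4), so the eigenvalues are -4, -3, 4.
r=-3: eigenvector (1, -1, 0).
r=-4: eigenvector (0, 1, 0).
r=4: eigenvector (-1, 1, 1).
P = [[1, 0, -1], [-1, 1, 1], [0, 0, 1]], D = diag(-3, -4, 4), P⁻¹ = [[1, 0, 1], [1, 1, 0], [0, 0, 1]].
M⁴ = P·diag(81, 256, 256)·P⁻¹ = [[81, 0, -175], [175, 256, 175], [0, 0, 256]].
The requested entry is 256.

256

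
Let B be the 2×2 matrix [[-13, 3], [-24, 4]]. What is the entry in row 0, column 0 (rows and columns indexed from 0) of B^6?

Characteristic polynomial: r^2 + 9r + 20 = (r + 4)(r + 5), so the eigenvalues are -5, -4.
r=-4: eigenvector (1, 3).
r=-5: eigenvector (-3, -8).
P = [[1, -3], [3, -8]], D = diag(-4, -5), P⁻¹ = [[-8, 3], [-3, 1]].
B⁶ = P·diag(4096, 15625)·P⁻¹ = [[107857, -34587], [276696, -88136]].
The requested entry is 107857.

107857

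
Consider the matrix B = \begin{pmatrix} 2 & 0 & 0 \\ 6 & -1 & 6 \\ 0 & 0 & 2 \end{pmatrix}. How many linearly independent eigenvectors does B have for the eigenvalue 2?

B − 2I = [[0, 0, 0], [6, -3, 6], [0, 0, 0]].
This matrix has rank 1, so its null space has dimension 3 − 1 = 2.

2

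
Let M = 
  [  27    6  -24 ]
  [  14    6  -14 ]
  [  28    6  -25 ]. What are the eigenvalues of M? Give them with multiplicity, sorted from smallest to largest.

Characteristic polynomial: p(s) = s^3 - 8s^2 + 9s + 18 = (s - 6)(s - 3)(s + 1).
Roots (with multiplicity): -1, 3, 6.

-1, 3, 6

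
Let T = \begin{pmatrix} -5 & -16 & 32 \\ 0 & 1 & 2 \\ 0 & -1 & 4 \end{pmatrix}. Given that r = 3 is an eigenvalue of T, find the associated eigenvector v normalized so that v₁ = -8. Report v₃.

T − 3I = [[-8, -16, 32], [0, -2, 2], [0, -1, 1]].
Solving (T − 3I)v = 0 gives the eigenspace spanned by (-8, -4, -4).
With v₁ = -8, v = (-8, -4, -4), so v₃ = -4.

-4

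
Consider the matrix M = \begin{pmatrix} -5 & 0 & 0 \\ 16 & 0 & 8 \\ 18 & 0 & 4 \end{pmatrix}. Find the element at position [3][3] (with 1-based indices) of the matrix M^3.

Characteristic polynomial: μ^3 + μ^2 - 20μ = μ(μ - 4)(μ + 5), so the eigenvalues are -5, 0, 4.
μ=-5: eigenvector (1, 0, -2).
μ=0: eigenvector (0, 1, 0).
μ=4: eigenvector (0, 2, 1).
P = [[1, 0, 0], [0, 1, 2], [-2, 0, 1]], D = diag(-5, 0, 4), P⁻¹ = [[1, 0, 0], [-4, 1, -2], [2, 0, 1]].
M³ = P·diag(-125, 0, 64)·P⁻¹ = [[-125, 0, 0], [256, 0, 128], [378, 0, 64]].
The requested entry is 64.

64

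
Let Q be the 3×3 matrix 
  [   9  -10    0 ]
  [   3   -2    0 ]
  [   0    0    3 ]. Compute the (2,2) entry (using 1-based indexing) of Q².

Characteristic polynomial: t^3 - 10t^2 + 33t - 36 = (t - 4)(t - 3)^2, so the eigenvalues are 3, 3, 4.
t=3: eigenvector (-5, -3, 0).
t=4: eigenvector (2, 1, 0).
t=3: eigenvector (0, 0, 1).
P = [[-5, 2, 0], [-3, 1, 0], [0, 0, 1]], D = diag(3, 4, 3), P⁻¹ = [[1, -2, 0], [3, -5, 0], [0, 0, 1]].
Q² = P·diag(9, 16, 9)·P⁻¹ = [[51, -70, 0], [21, -26, 0], [0, 0, 9]].
The requested entry is -26.

-26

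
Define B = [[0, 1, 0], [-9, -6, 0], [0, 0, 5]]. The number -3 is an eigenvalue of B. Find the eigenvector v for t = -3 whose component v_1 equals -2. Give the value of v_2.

6

B + 3I = [[3, 1, 0], [-9, -3, 0], [0, 0, 8]].
Solving (B + 3I)v = 0 gives the eigenspace spanned by (-2, 6, 0).
With v_1 = -2, v = (-2, 6, 0), so v_2 = 6.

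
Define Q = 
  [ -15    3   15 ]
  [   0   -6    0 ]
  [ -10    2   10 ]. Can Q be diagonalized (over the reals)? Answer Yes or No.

Characteristic polynomial: p(t) = t^3 + 11t^2 + 30t = t(t + 5)(t + 6).
All 3 eigenvalues are distinct, so Q is diagonalizable.

Yes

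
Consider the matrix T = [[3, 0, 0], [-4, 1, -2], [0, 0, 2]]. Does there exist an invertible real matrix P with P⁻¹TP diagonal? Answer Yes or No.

Characteristic polynomial: p(r) = r^3 - 6r^2 + 11r - 6 = (r - 3)(r - 2)(r - 1).
All 3 eigenvalues are distinct, so T is diagonalizable.

Yes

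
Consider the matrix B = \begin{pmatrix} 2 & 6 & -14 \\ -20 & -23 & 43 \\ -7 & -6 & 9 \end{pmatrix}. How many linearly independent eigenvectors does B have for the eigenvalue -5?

B + 5I = [[7, 6, -14], [-20, -18, 43], [-7, -6, 14]].
This matrix has rank 2, so its null space has dimension 3 − 2 = 1.

1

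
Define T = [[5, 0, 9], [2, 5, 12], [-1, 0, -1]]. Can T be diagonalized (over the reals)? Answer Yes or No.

Characteristic polynomial: p(s) = s^3 - 9s^2 + 24s - 20 = (s - 5)(s - 2)^2.
s = 2 has algebraic multiplicity 2; rank(T − 2I) = 2, so geometric multiplicity = 1.
Geometric multiplicity < algebraic multiplicity, so T is not diagonalizable.

No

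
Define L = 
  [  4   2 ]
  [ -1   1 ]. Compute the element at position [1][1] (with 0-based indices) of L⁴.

-49

Characteristic polynomial: t^2 - 5t + 6 = (t - 3)(t - 2), so the eigenvalues are 2, 3.
t=2: eigenvector (-1, 1).
t=3: eigenvector (-2, 1).
P = [[-1, -2], [1, 1]], D = diag(2, 3), P⁻¹ = [[1, 2], [-1, -1]].
L⁴ = P·diag(16, 81)·P⁻¹ = [[146, 130], [-65, -49]].
The requested entry is -49.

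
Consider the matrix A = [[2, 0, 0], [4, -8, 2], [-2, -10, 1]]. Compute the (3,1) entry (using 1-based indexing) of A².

Characteristic polynomial: λ^3 + 5λ^2 - 2λ - 24 = (λ - 2)(λ + 3)(λ + 4), so the eigenvalues are -4, -3, 2.
λ=2: eigenvector (1, 0, -2).
λ=-4: eigenvector (0, 1, 2).
λ=-3: eigenvector (0, 2, 5).
P = [[1, 0, 0], [0, 1, 2], [-2, 2, 5]], D = diag(2, -4, -3), P⁻¹ = [[1, 0, 0], [-4, 5, -2], [2, -2, 1]].
A² = P·diag(4, 16, 9)·P⁻¹ = [[4, 0, 0], [-28, 44, -14], [-46, 70, -19]].
The requested entry is -46.

-46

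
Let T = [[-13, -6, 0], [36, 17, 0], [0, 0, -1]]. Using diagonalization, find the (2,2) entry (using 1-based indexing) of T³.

Characteristic polynomial: r^3 - 3r^2 - 9r - 5 = (r - 5)(r + 1)^2, so the eigenvalues are -1, -1, 5.
r=5: eigenvector (-1, 3, 0).
r=-1: eigenvector (1, -2, 2).
r=-1: eigenvector (0, 0, 1).
P = [[-1, 1, 0], [3, -2, 0], [0, 2, 1]], D = diag(5, -1, -1), P⁻¹ = [[2, 1, 0], [3, 1, 0], [-6, -2, 1]].
T³ = P·diag(125, -1, -1)·P⁻¹ = [[-253, -126, 0], [756, 377, 0], [0, 0, -1]].
The requested entry is 377.

377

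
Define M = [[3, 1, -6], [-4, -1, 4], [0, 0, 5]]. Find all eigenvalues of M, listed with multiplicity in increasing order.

Characteristic polynomial: p(s) = s^3 - 7s^2 + 11s - 5 = (s - 5)(s - 1)^2.
Roots (with multiplicity): 1, 1, 5.

1, 1, 5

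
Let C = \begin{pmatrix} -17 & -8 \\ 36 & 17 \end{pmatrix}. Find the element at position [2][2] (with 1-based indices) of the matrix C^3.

17

Characteristic polynomial: r^2 - 1 = (r - 1)(r + 1), so the eigenvalues are -1, 1.
r=-1: eigenvector (1, -2).
r=1: eigenvector (-4, 9).
P = [[1, -4], [-2, 9]], D = diag(-1, 1), P⁻¹ = [[9, 4], [2, 1]].
C³ = P·diag(-1, 1)·P⁻¹ = [[-17, -8], [36, 17]].
The requested entry is 17.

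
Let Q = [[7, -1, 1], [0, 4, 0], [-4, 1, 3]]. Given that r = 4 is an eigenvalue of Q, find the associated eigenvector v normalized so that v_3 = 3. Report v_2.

Q − 4I = [[3, -1, 1], [0, 0, 0], [-4, 1, -1]].
Solving (Q − 4I)v = 0 gives the eigenspace spanned by (0, 3, 3).
With v_3 = 3, v = (0, 3, 3), so v_2 = 3.

3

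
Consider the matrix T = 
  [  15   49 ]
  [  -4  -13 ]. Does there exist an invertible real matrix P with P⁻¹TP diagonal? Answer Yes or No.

No

Characteristic polynomial: p(μ) = μ^2 - 2μ + 1 = (μ - 1)^2.
μ = 1 has algebraic multiplicity 2; rank(T − 1I) = 1, so geometric multiplicity = 1.
Geometric multiplicity < algebraic multiplicity, so T is not diagonalizable.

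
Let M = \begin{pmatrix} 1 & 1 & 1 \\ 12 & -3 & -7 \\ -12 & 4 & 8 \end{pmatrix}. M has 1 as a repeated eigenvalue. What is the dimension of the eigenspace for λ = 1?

M − 1I = [[0, 1, 1], [12, -4, -7], [-12, 4, 7]].
This matrix has rank 2, so its null space has dimension 3 − 2 = 1.

1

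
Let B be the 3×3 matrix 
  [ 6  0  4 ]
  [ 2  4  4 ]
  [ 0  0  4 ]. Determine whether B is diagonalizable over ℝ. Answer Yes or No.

Characteristic polynomial: p(λ) = λ^3 - 14λ^2 + 64λ - 96 = (λ - 6)(λ - 4)^2.
λ = 4 has algebraic multiplicity 2; rank(B − 4I) = 1, so geometric multiplicity = 2.
Every eigenvalue has geometric = algebraic multiplicity, so B is diagonalizable.

Yes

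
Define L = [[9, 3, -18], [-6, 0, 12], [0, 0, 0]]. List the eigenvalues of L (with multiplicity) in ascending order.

Characteristic polynomial: p(t) = t^3 - 9t^2 + 18t = t(t - 6)(t - 3).
Roots (with multiplicity): 0, 3, 6.

0, 3, 6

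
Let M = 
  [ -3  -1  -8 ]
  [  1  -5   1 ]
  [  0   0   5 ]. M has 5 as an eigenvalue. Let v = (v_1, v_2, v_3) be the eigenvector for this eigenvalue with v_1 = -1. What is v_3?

1

M − 5I = [[-8, -1, -8], [1, -10, 1], [0, 0, 0]].
Solving (M − 5I)v = 0 gives the eigenspace spanned by (-1, 0, 1).
With v_1 = -1, v = (-1, 0, 1), so v_3 = 1.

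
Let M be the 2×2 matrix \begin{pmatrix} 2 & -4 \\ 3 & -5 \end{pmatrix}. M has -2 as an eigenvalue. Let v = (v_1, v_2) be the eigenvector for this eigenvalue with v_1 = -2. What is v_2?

M + 2I = [[4, -4], [3, -3]].
Solving (M + 2I)v = 0 gives the eigenspace spanned by (-2, -2).
With v_1 = -2, v = (-2, -2), so v_2 = -2.

-2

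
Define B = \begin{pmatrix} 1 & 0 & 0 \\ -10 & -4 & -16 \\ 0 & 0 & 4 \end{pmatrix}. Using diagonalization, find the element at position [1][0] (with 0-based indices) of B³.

Characteristic polynomial: t^3 - t^2 - 16t + 16 = (t - 4)(t - 1)(t + 4), so the eigenvalues are -4, 1, 4.
t=1: eigenvector (1, -2, 0).
t=-4: eigenvector (0, 1, 0).
t=4: eigenvector (0, -2, 1).
P = [[1, 0, 0], [-2, 1, -2], [0, 0, 1]], D = diag(1, -4, 4), P⁻¹ = [[1, 0, 0], [2, 1, 2], [0, 0, 1]].
B³ = P·diag(1, -64, 64)·P⁻¹ = [[1, 0, 0], [-130, -64, -256], [0, 0, 64]].
The requested entry is -130.

-130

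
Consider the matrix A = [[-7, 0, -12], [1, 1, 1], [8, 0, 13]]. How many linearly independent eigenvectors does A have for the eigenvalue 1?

1

A − 1I = [[-8, 0, -12], [1, 0, 1], [8, 0, 12]].
This matrix has rank 2, so its null space has dimension 3 − 2 = 1.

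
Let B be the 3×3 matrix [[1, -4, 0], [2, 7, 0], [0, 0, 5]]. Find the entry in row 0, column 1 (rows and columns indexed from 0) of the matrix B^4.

Characteristic polynomial: μ^3 - 13μ^2 + 55μ - 75 = (μ - 5)^2(μ - 3), so the eigenvalues are 3, 5, 5.
μ=5: eigenvector (-1, 1, 0).
μ=3: eigenvector (-2, 1, 0).
μ=5: eigenvector (0, 0, 1).
P = [[-1, -2, 0], [1, 1, 0], [0, 0, 1]], D = diag(5, 3, 5), P⁻¹ = [[1, 2, 0], [-1, -1, 0], [0, 0, 1]].
B⁴ = P·diag(625, 81, 625)·P⁻¹ = [[-463, -1088, 0], [544, 1169, 0], [0, 0, 625]].
The requested entry is -1088.

-1088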